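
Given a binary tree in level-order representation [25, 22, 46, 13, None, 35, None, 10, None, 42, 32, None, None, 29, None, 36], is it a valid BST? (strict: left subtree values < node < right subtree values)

Level-order array: [25, 22, 46, 13, None, 35, None, 10, None, 42, 32, None, None, 29, None, 36]
Validate using subtree bounds (lo, hi): at each node, require lo < value < hi,
then recurse left with hi=value and right with lo=value.
Preorder trace (stopping at first violation):
  at node 25 with bounds (-inf, +inf): OK
  at node 22 with bounds (-inf, 25): OK
  at node 13 with bounds (-inf, 22): OK
  at node 10 with bounds (-inf, 13): OK
  at node 46 with bounds (25, +inf): OK
  at node 35 with bounds (25, 46): OK
  at node 42 with bounds (25, 35): VIOLATION
Node 42 violates its bound: not (25 < 42 < 35).
Result: Not a valid BST


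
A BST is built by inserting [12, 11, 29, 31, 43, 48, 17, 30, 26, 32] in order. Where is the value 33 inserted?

Starting tree (level order): [12, 11, 29, None, None, 17, 31, None, 26, 30, 43, None, None, None, None, 32, 48]
Insertion path: 12 -> 29 -> 31 -> 43 -> 32
Result: insert 33 as right child of 32
Final tree (level order): [12, 11, 29, None, None, 17, 31, None, 26, 30, 43, None, None, None, None, 32, 48, None, 33]


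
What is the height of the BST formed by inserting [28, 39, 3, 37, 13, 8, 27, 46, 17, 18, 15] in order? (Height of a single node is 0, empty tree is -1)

Insertion order: [28, 39, 3, 37, 13, 8, 27, 46, 17, 18, 15]
Tree (level-order array): [28, 3, 39, None, 13, 37, 46, 8, 27, None, None, None, None, None, None, 17, None, 15, 18]
Compute height bottom-up (empty subtree = -1):
  height(8) = 1 + max(-1, -1) = 0
  height(15) = 1 + max(-1, -1) = 0
  height(18) = 1 + max(-1, -1) = 0
  height(17) = 1 + max(0, 0) = 1
  height(27) = 1 + max(1, -1) = 2
  height(13) = 1 + max(0, 2) = 3
  height(3) = 1 + max(-1, 3) = 4
  height(37) = 1 + max(-1, -1) = 0
  height(46) = 1 + max(-1, -1) = 0
  height(39) = 1 + max(0, 0) = 1
  height(28) = 1 + max(4, 1) = 5
Height = 5


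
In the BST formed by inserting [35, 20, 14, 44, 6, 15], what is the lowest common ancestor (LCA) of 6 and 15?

Tree insertion order: [35, 20, 14, 44, 6, 15]
Tree (level-order array): [35, 20, 44, 14, None, None, None, 6, 15]
In a BST, the LCA of p=6, q=15 is the first node v on the
root-to-leaf path with p <= v <= q (go left if both < v, right if both > v).
Walk from root:
  at 35: both 6 and 15 < 35, go left
  at 20: both 6 and 15 < 20, go left
  at 14: 6 <= 14 <= 15, this is the LCA
LCA = 14


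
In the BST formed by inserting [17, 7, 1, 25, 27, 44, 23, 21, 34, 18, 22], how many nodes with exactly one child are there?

Tree built from: [17, 7, 1, 25, 27, 44, 23, 21, 34, 18, 22]
Tree (level-order array): [17, 7, 25, 1, None, 23, 27, None, None, 21, None, None, 44, 18, 22, 34]
Rule: These are nodes with exactly 1 non-null child.
Per-node child counts:
  node 17: 2 child(ren)
  node 7: 1 child(ren)
  node 1: 0 child(ren)
  node 25: 2 child(ren)
  node 23: 1 child(ren)
  node 21: 2 child(ren)
  node 18: 0 child(ren)
  node 22: 0 child(ren)
  node 27: 1 child(ren)
  node 44: 1 child(ren)
  node 34: 0 child(ren)
Matching nodes: [7, 23, 27, 44]
Count of nodes with exactly one child: 4


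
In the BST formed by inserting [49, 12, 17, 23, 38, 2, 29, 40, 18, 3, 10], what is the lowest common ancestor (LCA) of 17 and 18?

Tree insertion order: [49, 12, 17, 23, 38, 2, 29, 40, 18, 3, 10]
Tree (level-order array): [49, 12, None, 2, 17, None, 3, None, 23, None, 10, 18, 38, None, None, None, None, 29, 40]
In a BST, the LCA of p=17, q=18 is the first node v on the
root-to-leaf path with p <= v <= q (go left if both < v, right if both > v).
Walk from root:
  at 49: both 17 and 18 < 49, go left
  at 12: both 17 and 18 > 12, go right
  at 17: 17 <= 17 <= 18, this is the LCA
LCA = 17


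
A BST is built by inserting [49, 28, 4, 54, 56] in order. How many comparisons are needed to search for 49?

Search path for 49: 49
Found: True
Comparisons: 1


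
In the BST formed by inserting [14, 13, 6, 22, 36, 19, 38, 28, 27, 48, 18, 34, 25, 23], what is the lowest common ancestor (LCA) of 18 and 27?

Tree insertion order: [14, 13, 6, 22, 36, 19, 38, 28, 27, 48, 18, 34, 25, 23]
Tree (level-order array): [14, 13, 22, 6, None, 19, 36, None, None, 18, None, 28, 38, None, None, 27, 34, None, 48, 25, None, None, None, None, None, 23]
In a BST, the LCA of p=18, q=27 is the first node v on the
root-to-leaf path with p <= v <= q (go left if both < v, right if both > v).
Walk from root:
  at 14: both 18 and 27 > 14, go right
  at 22: 18 <= 22 <= 27, this is the LCA
LCA = 22


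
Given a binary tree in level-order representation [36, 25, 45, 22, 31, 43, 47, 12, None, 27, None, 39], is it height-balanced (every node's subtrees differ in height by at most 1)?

Tree (level-order array): [36, 25, 45, 22, 31, 43, 47, 12, None, 27, None, 39]
Definition: a tree is height-balanced if, at every node, |h(left) - h(right)| <= 1 (empty subtree has height -1).
Bottom-up per-node check:
  node 12: h_left=-1, h_right=-1, diff=0 [OK], height=0
  node 22: h_left=0, h_right=-1, diff=1 [OK], height=1
  node 27: h_left=-1, h_right=-1, diff=0 [OK], height=0
  node 31: h_left=0, h_right=-1, diff=1 [OK], height=1
  node 25: h_left=1, h_right=1, diff=0 [OK], height=2
  node 39: h_left=-1, h_right=-1, diff=0 [OK], height=0
  node 43: h_left=0, h_right=-1, diff=1 [OK], height=1
  node 47: h_left=-1, h_right=-1, diff=0 [OK], height=0
  node 45: h_left=1, h_right=0, diff=1 [OK], height=2
  node 36: h_left=2, h_right=2, diff=0 [OK], height=3
All nodes satisfy the balance condition.
Result: Balanced


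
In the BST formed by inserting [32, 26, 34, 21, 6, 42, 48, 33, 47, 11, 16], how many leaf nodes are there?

Tree built from: [32, 26, 34, 21, 6, 42, 48, 33, 47, 11, 16]
Tree (level-order array): [32, 26, 34, 21, None, 33, 42, 6, None, None, None, None, 48, None, 11, 47, None, None, 16]
Rule: A leaf has 0 children.
Per-node child counts:
  node 32: 2 child(ren)
  node 26: 1 child(ren)
  node 21: 1 child(ren)
  node 6: 1 child(ren)
  node 11: 1 child(ren)
  node 16: 0 child(ren)
  node 34: 2 child(ren)
  node 33: 0 child(ren)
  node 42: 1 child(ren)
  node 48: 1 child(ren)
  node 47: 0 child(ren)
Matching nodes: [16, 33, 47]
Count of leaf nodes: 3


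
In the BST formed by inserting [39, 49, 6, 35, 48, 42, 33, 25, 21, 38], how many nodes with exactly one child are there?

Tree built from: [39, 49, 6, 35, 48, 42, 33, 25, 21, 38]
Tree (level-order array): [39, 6, 49, None, 35, 48, None, 33, 38, 42, None, 25, None, None, None, None, None, 21]
Rule: These are nodes with exactly 1 non-null child.
Per-node child counts:
  node 39: 2 child(ren)
  node 6: 1 child(ren)
  node 35: 2 child(ren)
  node 33: 1 child(ren)
  node 25: 1 child(ren)
  node 21: 0 child(ren)
  node 38: 0 child(ren)
  node 49: 1 child(ren)
  node 48: 1 child(ren)
  node 42: 0 child(ren)
Matching nodes: [6, 33, 25, 49, 48]
Count of nodes with exactly one child: 5


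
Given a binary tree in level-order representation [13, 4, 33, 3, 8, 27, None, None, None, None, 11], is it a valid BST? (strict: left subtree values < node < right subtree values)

Level-order array: [13, 4, 33, 3, 8, 27, None, None, None, None, 11]
Validate using subtree bounds (lo, hi): at each node, require lo < value < hi,
then recurse left with hi=value and right with lo=value.
Preorder trace (stopping at first violation):
  at node 13 with bounds (-inf, +inf): OK
  at node 4 with bounds (-inf, 13): OK
  at node 3 with bounds (-inf, 4): OK
  at node 8 with bounds (4, 13): OK
  at node 11 with bounds (8, 13): OK
  at node 33 with bounds (13, +inf): OK
  at node 27 with bounds (13, 33): OK
No violation found at any node.
Result: Valid BST


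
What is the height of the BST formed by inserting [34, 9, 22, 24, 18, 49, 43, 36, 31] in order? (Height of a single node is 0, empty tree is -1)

Insertion order: [34, 9, 22, 24, 18, 49, 43, 36, 31]
Tree (level-order array): [34, 9, 49, None, 22, 43, None, 18, 24, 36, None, None, None, None, 31]
Compute height bottom-up (empty subtree = -1):
  height(18) = 1 + max(-1, -1) = 0
  height(31) = 1 + max(-1, -1) = 0
  height(24) = 1 + max(-1, 0) = 1
  height(22) = 1 + max(0, 1) = 2
  height(9) = 1 + max(-1, 2) = 3
  height(36) = 1 + max(-1, -1) = 0
  height(43) = 1 + max(0, -1) = 1
  height(49) = 1 + max(1, -1) = 2
  height(34) = 1 + max(3, 2) = 4
Height = 4


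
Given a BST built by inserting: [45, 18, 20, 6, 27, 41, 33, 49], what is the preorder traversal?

Tree insertion order: [45, 18, 20, 6, 27, 41, 33, 49]
Tree (level-order array): [45, 18, 49, 6, 20, None, None, None, None, None, 27, None, 41, 33]
Preorder traversal: [45, 18, 6, 20, 27, 41, 33, 49]


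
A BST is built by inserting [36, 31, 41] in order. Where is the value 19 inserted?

Starting tree (level order): [36, 31, 41]
Insertion path: 36 -> 31
Result: insert 19 as left child of 31
Final tree (level order): [36, 31, 41, 19]


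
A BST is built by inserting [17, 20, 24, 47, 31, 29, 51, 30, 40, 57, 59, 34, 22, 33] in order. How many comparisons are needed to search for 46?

Search path for 46: 17 -> 20 -> 24 -> 47 -> 31 -> 40
Found: False
Comparisons: 6


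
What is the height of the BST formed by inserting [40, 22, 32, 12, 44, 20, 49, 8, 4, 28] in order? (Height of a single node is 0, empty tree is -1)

Insertion order: [40, 22, 32, 12, 44, 20, 49, 8, 4, 28]
Tree (level-order array): [40, 22, 44, 12, 32, None, 49, 8, 20, 28, None, None, None, 4]
Compute height bottom-up (empty subtree = -1):
  height(4) = 1 + max(-1, -1) = 0
  height(8) = 1 + max(0, -1) = 1
  height(20) = 1 + max(-1, -1) = 0
  height(12) = 1 + max(1, 0) = 2
  height(28) = 1 + max(-1, -1) = 0
  height(32) = 1 + max(0, -1) = 1
  height(22) = 1 + max(2, 1) = 3
  height(49) = 1 + max(-1, -1) = 0
  height(44) = 1 + max(-1, 0) = 1
  height(40) = 1 + max(3, 1) = 4
Height = 4


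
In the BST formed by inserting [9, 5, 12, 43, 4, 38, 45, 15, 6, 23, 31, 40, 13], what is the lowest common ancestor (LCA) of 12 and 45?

Tree insertion order: [9, 5, 12, 43, 4, 38, 45, 15, 6, 23, 31, 40, 13]
Tree (level-order array): [9, 5, 12, 4, 6, None, 43, None, None, None, None, 38, 45, 15, 40, None, None, 13, 23, None, None, None, None, None, 31]
In a BST, the LCA of p=12, q=45 is the first node v on the
root-to-leaf path with p <= v <= q (go left if both < v, right if both > v).
Walk from root:
  at 9: both 12 and 45 > 9, go right
  at 12: 12 <= 12 <= 45, this is the LCA
LCA = 12


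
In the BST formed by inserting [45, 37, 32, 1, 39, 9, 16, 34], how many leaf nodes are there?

Tree built from: [45, 37, 32, 1, 39, 9, 16, 34]
Tree (level-order array): [45, 37, None, 32, 39, 1, 34, None, None, None, 9, None, None, None, 16]
Rule: A leaf has 0 children.
Per-node child counts:
  node 45: 1 child(ren)
  node 37: 2 child(ren)
  node 32: 2 child(ren)
  node 1: 1 child(ren)
  node 9: 1 child(ren)
  node 16: 0 child(ren)
  node 34: 0 child(ren)
  node 39: 0 child(ren)
Matching nodes: [16, 34, 39]
Count of leaf nodes: 3


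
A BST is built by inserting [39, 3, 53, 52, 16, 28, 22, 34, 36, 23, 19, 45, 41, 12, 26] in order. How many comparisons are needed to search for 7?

Search path for 7: 39 -> 3 -> 16 -> 12
Found: False
Comparisons: 4


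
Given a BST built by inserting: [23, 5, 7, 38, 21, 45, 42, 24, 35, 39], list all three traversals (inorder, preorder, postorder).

Tree insertion order: [23, 5, 7, 38, 21, 45, 42, 24, 35, 39]
Tree (level-order array): [23, 5, 38, None, 7, 24, 45, None, 21, None, 35, 42, None, None, None, None, None, 39]
Inorder (L, root, R): [5, 7, 21, 23, 24, 35, 38, 39, 42, 45]
Preorder (root, L, R): [23, 5, 7, 21, 38, 24, 35, 45, 42, 39]
Postorder (L, R, root): [21, 7, 5, 35, 24, 39, 42, 45, 38, 23]


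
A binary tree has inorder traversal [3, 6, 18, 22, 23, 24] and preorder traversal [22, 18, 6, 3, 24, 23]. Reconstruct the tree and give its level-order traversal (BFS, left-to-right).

Inorder:  [3, 6, 18, 22, 23, 24]
Preorder: [22, 18, 6, 3, 24, 23]
Algorithm: preorder visits root first, so consume preorder in order;
for each root, split the current inorder slice at that value into
left-subtree inorder and right-subtree inorder, then recurse.
Recursive splits:
  root=22; inorder splits into left=[3, 6, 18], right=[23, 24]
  root=18; inorder splits into left=[3, 6], right=[]
  root=6; inorder splits into left=[3], right=[]
  root=3; inorder splits into left=[], right=[]
  root=24; inorder splits into left=[23], right=[]
  root=23; inorder splits into left=[], right=[]
Reconstructed level-order: [22, 18, 24, 6, 23, 3]


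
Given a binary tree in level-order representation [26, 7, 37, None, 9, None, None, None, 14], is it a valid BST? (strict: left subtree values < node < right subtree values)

Level-order array: [26, 7, 37, None, 9, None, None, None, 14]
Validate using subtree bounds (lo, hi): at each node, require lo < value < hi,
then recurse left with hi=value and right with lo=value.
Preorder trace (stopping at first violation):
  at node 26 with bounds (-inf, +inf): OK
  at node 7 with bounds (-inf, 26): OK
  at node 9 with bounds (7, 26): OK
  at node 14 with bounds (9, 26): OK
  at node 37 with bounds (26, +inf): OK
No violation found at any node.
Result: Valid BST


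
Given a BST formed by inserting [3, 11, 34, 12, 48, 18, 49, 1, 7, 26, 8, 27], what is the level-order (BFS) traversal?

Tree insertion order: [3, 11, 34, 12, 48, 18, 49, 1, 7, 26, 8, 27]
Tree (level-order array): [3, 1, 11, None, None, 7, 34, None, 8, 12, 48, None, None, None, 18, None, 49, None, 26, None, None, None, 27]
BFS from the root, enqueuing left then right child of each popped node:
  queue [3] -> pop 3, enqueue [1, 11], visited so far: [3]
  queue [1, 11] -> pop 1, enqueue [none], visited so far: [3, 1]
  queue [11] -> pop 11, enqueue [7, 34], visited so far: [3, 1, 11]
  queue [7, 34] -> pop 7, enqueue [8], visited so far: [3, 1, 11, 7]
  queue [34, 8] -> pop 34, enqueue [12, 48], visited so far: [3, 1, 11, 7, 34]
  queue [8, 12, 48] -> pop 8, enqueue [none], visited so far: [3, 1, 11, 7, 34, 8]
  queue [12, 48] -> pop 12, enqueue [18], visited so far: [3, 1, 11, 7, 34, 8, 12]
  queue [48, 18] -> pop 48, enqueue [49], visited so far: [3, 1, 11, 7, 34, 8, 12, 48]
  queue [18, 49] -> pop 18, enqueue [26], visited so far: [3, 1, 11, 7, 34, 8, 12, 48, 18]
  queue [49, 26] -> pop 49, enqueue [none], visited so far: [3, 1, 11, 7, 34, 8, 12, 48, 18, 49]
  queue [26] -> pop 26, enqueue [27], visited so far: [3, 1, 11, 7, 34, 8, 12, 48, 18, 49, 26]
  queue [27] -> pop 27, enqueue [none], visited so far: [3, 1, 11, 7, 34, 8, 12, 48, 18, 49, 26, 27]
Result: [3, 1, 11, 7, 34, 8, 12, 48, 18, 49, 26, 27]


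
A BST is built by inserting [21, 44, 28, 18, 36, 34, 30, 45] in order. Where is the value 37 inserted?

Starting tree (level order): [21, 18, 44, None, None, 28, 45, None, 36, None, None, 34, None, 30]
Insertion path: 21 -> 44 -> 28 -> 36
Result: insert 37 as right child of 36
Final tree (level order): [21, 18, 44, None, None, 28, 45, None, 36, None, None, 34, 37, 30]


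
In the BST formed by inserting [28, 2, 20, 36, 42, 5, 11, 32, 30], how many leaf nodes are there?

Tree built from: [28, 2, 20, 36, 42, 5, 11, 32, 30]
Tree (level-order array): [28, 2, 36, None, 20, 32, 42, 5, None, 30, None, None, None, None, 11]
Rule: A leaf has 0 children.
Per-node child counts:
  node 28: 2 child(ren)
  node 2: 1 child(ren)
  node 20: 1 child(ren)
  node 5: 1 child(ren)
  node 11: 0 child(ren)
  node 36: 2 child(ren)
  node 32: 1 child(ren)
  node 30: 0 child(ren)
  node 42: 0 child(ren)
Matching nodes: [11, 30, 42]
Count of leaf nodes: 3


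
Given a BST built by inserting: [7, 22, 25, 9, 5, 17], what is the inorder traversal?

Tree insertion order: [7, 22, 25, 9, 5, 17]
Tree (level-order array): [7, 5, 22, None, None, 9, 25, None, 17]
Inorder traversal: [5, 7, 9, 17, 22, 25]


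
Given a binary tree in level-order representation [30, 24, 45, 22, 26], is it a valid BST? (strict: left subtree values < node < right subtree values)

Level-order array: [30, 24, 45, 22, 26]
Validate using subtree bounds (lo, hi): at each node, require lo < value < hi,
then recurse left with hi=value and right with lo=value.
Preorder trace (stopping at first violation):
  at node 30 with bounds (-inf, +inf): OK
  at node 24 with bounds (-inf, 30): OK
  at node 22 with bounds (-inf, 24): OK
  at node 26 with bounds (24, 30): OK
  at node 45 with bounds (30, +inf): OK
No violation found at any node.
Result: Valid BST


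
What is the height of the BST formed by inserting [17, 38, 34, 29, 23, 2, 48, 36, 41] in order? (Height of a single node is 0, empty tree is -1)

Insertion order: [17, 38, 34, 29, 23, 2, 48, 36, 41]
Tree (level-order array): [17, 2, 38, None, None, 34, 48, 29, 36, 41, None, 23]
Compute height bottom-up (empty subtree = -1):
  height(2) = 1 + max(-1, -1) = 0
  height(23) = 1 + max(-1, -1) = 0
  height(29) = 1 + max(0, -1) = 1
  height(36) = 1 + max(-1, -1) = 0
  height(34) = 1 + max(1, 0) = 2
  height(41) = 1 + max(-1, -1) = 0
  height(48) = 1 + max(0, -1) = 1
  height(38) = 1 + max(2, 1) = 3
  height(17) = 1 + max(0, 3) = 4
Height = 4


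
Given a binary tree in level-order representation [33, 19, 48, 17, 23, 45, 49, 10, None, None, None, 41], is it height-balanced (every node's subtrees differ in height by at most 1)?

Tree (level-order array): [33, 19, 48, 17, 23, 45, 49, 10, None, None, None, 41]
Definition: a tree is height-balanced if, at every node, |h(left) - h(right)| <= 1 (empty subtree has height -1).
Bottom-up per-node check:
  node 10: h_left=-1, h_right=-1, diff=0 [OK], height=0
  node 17: h_left=0, h_right=-1, diff=1 [OK], height=1
  node 23: h_left=-1, h_right=-1, diff=0 [OK], height=0
  node 19: h_left=1, h_right=0, diff=1 [OK], height=2
  node 41: h_left=-1, h_right=-1, diff=0 [OK], height=0
  node 45: h_left=0, h_right=-1, diff=1 [OK], height=1
  node 49: h_left=-1, h_right=-1, diff=0 [OK], height=0
  node 48: h_left=1, h_right=0, diff=1 [OK], height=2
  node 33: h_left=2, h_right=2, diff=0 [OK], height=3
All nodes satisfy the balance condition.
Result: Balanced


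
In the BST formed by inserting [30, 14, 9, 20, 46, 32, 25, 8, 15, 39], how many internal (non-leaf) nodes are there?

Tree built from: [30, 14, 9, 20, 46, 32, 25, 8, 15, 39]
Tree (level-order array): [30, 14, 46, 9, 20, 32, None, 8, None, 15, 25, None, 39]
Rule: An internal node has at least one child.
Per-node child counts:
  node 30: 2 child(ren)
  node 14: 2 child(ren)
  node 9: 1 child(ren)
  node 8: 0 child(ren)
  node 20: 2 child(ren)
  node 15: 0 child(ren)
  node 25: 0 child(ren)
  node 46: 1 child(ren)
  node 32: 1 child(ren)
  node 39: 0 child(ren)
Matching nodes: [30, 14, 9, 20, 46, 32]
Count of internal (non-leaf) nodes: 6


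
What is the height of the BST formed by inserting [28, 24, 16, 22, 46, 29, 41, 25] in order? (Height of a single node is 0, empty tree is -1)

Insertion order: [28, 24, 16, 22, 46, 29, 41, 25]
Tree (level-order array): [28, 24, 46, 16, 25, 29, None, None, 22, None, None, None, 41]
Compute height bottom-up (empty subtree = -1):
  height(22) = 1 + max(-1, -1) = 0
  height(16) = 1 + max(-1, 0) = 1
  height(25) = 1 + max(-1, -1) = 0
  height(24) = 1 + max(1, 0) = 2
  height(41) = 1 + max(-1, -1) = 0
  height(29) = 1 + max(-1, 0) = 1
  height(46) = 1 + max(1, -1) = 2
  height(28) = 1 + max(2, 2) = 3
Height = 3


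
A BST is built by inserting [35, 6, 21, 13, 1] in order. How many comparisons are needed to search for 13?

Search path for 13: 35 -> 6 -> 21 -> 13
Found: True
Comparisons: 4


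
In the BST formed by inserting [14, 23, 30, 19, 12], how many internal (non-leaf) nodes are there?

Tree built from: [14, 23, 30, 19, 12]
Tree (level-order array): [14, 12, 23, None, None, 19, 30]
Rule: An internal node has at least one child.
Per-node child counts:
  node 14: 2 child(ren)
  node 12: 0 child(ren)
  node 23: 2 child(ren)
  node 19: 0 child(ren)
  node 30: 0 child(ren)
Matching nodes: [14, 23]
Count of internal (non-leaf) nodes: 2


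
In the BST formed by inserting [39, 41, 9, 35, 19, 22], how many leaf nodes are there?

Tree built from: [39, 41, 9, 35, 19, 22]
Tree (level-order array): [39, 9, 41, None, 35, None, None, 19, None, None, 22]
Rule: A leaf has 0 children.
Per-node child counts:
  node 39: 2 child(ren)
  node 9: 1 child(ren)
  node 35: 1 child(ren)
  node 19: 1 child(ren)
  node 22: 0 child(ren)
  node 41: 0 child(ren)
Matching nodes: [22, 41]
Count of leaf nodes: 2


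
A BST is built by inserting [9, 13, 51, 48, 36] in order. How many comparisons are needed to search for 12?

Search path for 12: 9 -> 13
Found: False
Comparisons: 2


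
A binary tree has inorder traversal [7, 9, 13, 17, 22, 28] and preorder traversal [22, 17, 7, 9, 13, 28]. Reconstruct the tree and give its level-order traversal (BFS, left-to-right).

Inorder:  [7, 9, 13, 17, 22, 28]
Preorder: [22, 17, 7, 9, 13, 28]
Algorithm: preorder visits root first, so consume preorder in order;
for each root, split the current inorder slice at that value into
left-subtree inorder and right-subtree inorder, then recurse.
Recursive splits:
  root=22; inorder splits into left=[7, 9, 13, 17], right=[28]
  root=17; inorder splits into left=[7, 9, 13], right=[]
  root=7; inorder splits into left=[], right=[9, 13]
  root=9; inorder splits into left=[], right=[13]
  root=13; inorder splits into left=[], right=[]
  root=28; inorder splits into left=[], right=[]
Reconstructed level-order: [22, 17, 28, 7, 9, 13]


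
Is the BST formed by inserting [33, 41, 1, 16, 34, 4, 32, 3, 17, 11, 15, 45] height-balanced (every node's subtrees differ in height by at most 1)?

Tree (level-order array): [33, 1, 41, None, 16, 34, 45, 4, 32, None, None, None, None, 3, 11, 17, None, None, None, None, 15]
Definition: a tree is height-balanced if, at every node, |h(left) - h(right)| <= 1 (empty subtree has height -1).
Bottom-up per-node check:
  node 3: h_left=-1, h_right=-1, diff=0 [OK], height=0
  node 15: h_left=-1, h_right=-1, diff=0 [OK], height=0
  node 11: h_left=-1, h_right=0, diff=1 [OK], height=1
  node 4: h_left=0, h_right=1, diff=1 [OK], height=2
  node 17: h_left=-1, h_right=-1, diff=0 [OK], height=0
  node 32: h_left=0, h_right=-1, diff=1 [OK], height=1
  node 16: h_left=2, h_right=1, diff=1 [OK], height=3
  node 1: h_left=-1, h_right=3, diff=4 [FAIL (|-1-3|=4 > 1)], height=4
  node 34: h_left=-1, h_right=-1, diff=0 [OK], height=0
  node 45: h_left=-1, h_right=-1, diff=0 [OK], height=0
  node 41: h_left=0, h_right=0, diff=0 [OK], height=1
  node 33: h_left=4, h_right=1, diff=3 [FAIL (|4-1|=3 > 1)], height=5
Node 1 violates the condition: |-1 - 3| = 4 > 1.
Result: Not balanced


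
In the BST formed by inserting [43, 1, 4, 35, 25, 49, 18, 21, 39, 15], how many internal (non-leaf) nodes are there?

Tree built from: [43, 1, 4, 35, 25, 49, 18, 21, 39, 15]
Tree (level-order array): [43, 1, 49, None, 4, None, None, None, 35, 25, 39, 18, None, None, None, 15, 21]
Rule: An internal node has at least one child.
Per-node child counts:
  node 43: 2 child(ren)
  node 1: 1 child(ren)
  node 4: 1 child(ren)
  node 35: 2 child(ren)
  node 25: 1 child(ren)
  node 18: 2 child(ren)
  node 15: 0 child(ren)
  node 21: 0 child(ren)
  node 39: 0 child(ren)
  node 49: 0 child(ren)
Matching nodes: [43, 1, 4, 35, 25, 18]
Count of internal (non-leaf) nodes: 6


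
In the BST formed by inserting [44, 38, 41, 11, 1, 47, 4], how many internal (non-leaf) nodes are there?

Tree built from: [44, 38, 41, 11, 1, 47, 4]
Tree (level-order array): [44, 38, 47, 11, 41, None, None, 1, None, None, None, None, 4]
Rule: An internal node has at least one child.
Per-node child counts:
  node 44: 2 child(ren)
  node 38: 2 child(ren)
  node 11: 1 child(ren)
  node 1: 1 child(ren)
  node 4: 0 child(ren)
  node 41: 0 child(ren)
  node 47: 0 child(ren)
Matching nodes: [44, 38, 11, 1]
Count of internal (non-leaf) nodes: 4


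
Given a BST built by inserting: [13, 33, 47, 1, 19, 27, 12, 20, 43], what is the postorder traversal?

Tree insertion order: [13, 33, 47, 1, 19, 27, 12, 20, 43]
Tree (level-order array): [13, 1, 33, None, 12, 19, 47, None, None, None, 27, 43, None, 20]
Postorder traversal: [12, 1, 20, 27, 19, 43, 47, 33, 13]


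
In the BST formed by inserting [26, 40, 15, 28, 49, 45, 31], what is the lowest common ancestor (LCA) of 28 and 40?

Tree insertion order: [26, 40, 15, 28, 49, 45, 31]
Tree (level-order array): [26, 15, 40, None, None, 28, 49, None, 31, 45]
In a BST, the LCA of p=28, q=40 is the first node v on the
root-to-leaf path with p <= v <= q (go left if both < v, right if both > v).
Walk from root:
  at 26: both 28 and 40 > 26, go right
  at 40: 28 <= 40 <= 40, this is the LCA
LCA = 40


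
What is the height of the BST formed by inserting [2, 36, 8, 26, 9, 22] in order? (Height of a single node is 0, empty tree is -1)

Insertion order: [2, 36, 8, 26, 9, 22]
Tree (level-order array): [2, None, 36, 8, None, None, 26, 9, None, None, 22]
Compute height bottom-up (empty subtree = -1):
  height(22) = 1 + max(-1, -1) = 0
  height(9) = 1 + max(-1, 0) = 1
  height(26) = 1 + max(1, -1) = 2
  height(8) = 1 + max(-1, 2) = 3
  height(36) = 1 + max(3, -1) = 4
  height(2) = 1 + max(-1, 4) = 5
Height = 5


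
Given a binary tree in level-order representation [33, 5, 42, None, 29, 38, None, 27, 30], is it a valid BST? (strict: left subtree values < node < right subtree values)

Level-order array: [33, 5, 42, None, 29, 38, None, 27, 30]
Validate using subtree bounds (lo, hi): at each node, require lo < value < hi,
then recurse left with hi=value and right with lo=value.
Preorder trace (stopping at first violation):
  at node 33 with bounds (-inf, +inf): OK
  at node 5 with bounds (-inf, 33): OK
  at node 29 with bounds (5, 33): OK
  at node 27 with bounds (5, 29): OK
  at node 30 with bounds (29, 33): OK
  at node 42 with bounds (33, +inf): OK
  at node 38 with bounds (33, 42): OK
No violation found at any node.
Result: Valid BST


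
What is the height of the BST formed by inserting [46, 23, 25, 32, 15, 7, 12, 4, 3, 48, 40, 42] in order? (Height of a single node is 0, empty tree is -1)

Insertion order: [46, 23, 25, 32, 15, 7, 12, 4, 3, 48, 40, 42]
Tree (level-order array): [46, 23, 48, 15, 25, None, None, 7, None, None, 32, 4, 12, None, 40, 3, None, None, None, None, 42]
Compute height bottom-up (empty subtree = -1):
  height(3) = 1 + max(-1, -1) = 0
  height(4) = 1 + max(0, -1) = 1
  height(12) = 1 + max(-1, -1) = 0
  height(7) = 1 + max(1, 0) = 2
  height(15) = 1 + max(2, -1) = 3
  height(42) = 1 + max(-1, -1) = 0
  height(40) = 1 + max(-1, 0) = 1
  height(32) = 1 + max(-1, 1) = 2
  height(25) = 1 + max(-1, 2) = 3
  height(23) = 1 + max(3, 3) = 4
  height(48) = 1 + max(-1, -1) = 0
  height(46) = 1 + max(4, 0) = 5
Height = 5


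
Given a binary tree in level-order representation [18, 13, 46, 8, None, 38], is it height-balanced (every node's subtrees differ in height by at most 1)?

Tree (level-order array): [18, 13, 46, 8, None, 38]
Definition: a tree is height-balanced if, at every node, |h(left) - h(right)| <= 1 (empty subtree has height -1).
Bottom-up per-node check:
  node 8: h_left=-1, h_right=-1, diff=0 [OK], height=0
  node 13: h_left=0, h_right=-1, diff=1 [OK], height=1
  node 38: h_left=-1, h_right=-1, diff=0 [OK], height=0
  node 46: h_left=0, h_right=-1, diff=1 [OK], height=1
  node 18: h_left=1, h_right=1, diff=0 [OK], height=2
All nodes satisfy the balance condition.
Result: Balanced


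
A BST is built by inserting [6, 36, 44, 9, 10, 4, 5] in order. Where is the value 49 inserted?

Starting tree (level order): [6, 4, 36, None, 5, 9, 44, None, None, None, 10]
Insertion path: 6 -> 36 -> 44
Result: insert 49 as right child of 44
Final tree (level order): [6, 4, 36, None, 5, 9, 44, None, None, None, 10, None, 49]


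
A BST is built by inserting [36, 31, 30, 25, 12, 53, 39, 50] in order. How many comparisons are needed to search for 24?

Search path for 24: 36 -> 31 -> 30 -> 25 -> 12
Found: False
Comparisons: 5


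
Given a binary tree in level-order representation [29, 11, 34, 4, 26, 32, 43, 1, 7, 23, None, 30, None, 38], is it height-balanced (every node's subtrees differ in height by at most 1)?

Tree (level-order array): [29, 11, 34, 4, 26, 32, 43, 1, 7, 23, None, 30, None, 38]
Definition: a tree is height-balanced if, at every node, |h(left) - h(right)| <= 1 (empty subtree has height -1).
Bottom-up per-node check:
  node 1: h_left=-1, h_right=-1, diff=0 [OK], height=0
  node 7: h_left=-1, h_right=-1, diff=0 [OK], height=0
  node 4: h_left=0, h_right=0, diff=0 [OK], height=1
  node 23: h_left=-1, h_right=-1, diff=0 [OK], height=0
  node 26: h_left=0, h_right=-1, diff=1 [OK], height=1
  node 11: h_left=1, h_right=1, diff=0 [OK], height=2
  node 30: h_left=-1, h_right=-1, diff=0 [OK], height=0
  node 32: h_left=0, h_right=-1, diff=1 [OK], height=1
  node 38: h_left=-1, h_right=-1, diff=0 [OK], height=0
  node 43: h_left=0, h_right=-1, diff=1 [OK], height=1
  node 34: h_left=1, h_right=1, diff=0 [OK], height=2
  node 29: h_left=2, h_right=2, diff=0 [OK], height=3
All nodes satisfy the balance condition.
Result: Balanced


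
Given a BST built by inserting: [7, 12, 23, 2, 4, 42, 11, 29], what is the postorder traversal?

Tree insertion order: [7, 12, 23, 2, 4, 42, 11, 29]
Tree (level-order array): [7, 2, 12, None, 4, 11, 23, None, None, None, None, None, 42, 29]
Postorder traversal: [4, 2, 11, 29, 42, 23, 12, 7]


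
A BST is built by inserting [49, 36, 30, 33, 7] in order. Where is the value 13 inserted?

Starting tree (level order): [49, 36, None, 30, None, 7, 33]
Insertion path: 49 -> 36 -> 30 -> 7
Result: insert 13 as right child of 7
Final tree (level order): [49, 36, None, 30, None, 7, 33, None, 13]


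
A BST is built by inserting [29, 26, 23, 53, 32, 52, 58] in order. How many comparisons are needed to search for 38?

Search path for 38: 29 -> 53 -> 32 -> 52
Found: False
Comparisons: 4


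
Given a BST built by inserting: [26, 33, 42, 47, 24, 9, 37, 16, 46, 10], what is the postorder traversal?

Tree insertion order: [26, 33, 42, 47, 24, 9, 37, 16, 46, 10]
Tree (level-order array): [26, 24, 33, 9, None, None, 42, None, 16, 37, 47, 10, None, None, None, 46]
Postorder traversal: [10, 16, 9, 24, 37, 46, 47, 42, 33, 26]


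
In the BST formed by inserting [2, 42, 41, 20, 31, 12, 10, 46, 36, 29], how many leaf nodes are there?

Tree built from: [2, 42, 41, 20, 31, 12, 10, 46, 36, 29]
Tree (level-order array): [2, None, 42, 41, 46, 20, None, None, None, 12, 31, 10, None, 29, 36]
Rule: A leaf has 0 children.
Per-node child counts:
  node 2: 1 child(ren)
  node 42: 2 child(ren)
  node 41: 1 child(ren)
  node 20: 2 child(ren)
  node 12: 1 child(ren)
  node 10: 0 child(ren)
  node 31: 2 child(ren)
  node 29: 0 child(ren)
  node 36: 0 child(ren)
  node 46: 0 child(ren)
Matching nodes: [10, 29, 36, 46]
Count of leaf nodes: 4


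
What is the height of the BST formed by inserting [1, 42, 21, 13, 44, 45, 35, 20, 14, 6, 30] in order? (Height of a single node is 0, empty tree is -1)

Insertion order: [1, 42, 21, 13, 44, 45, 35, 20, 14, 6, 30]
Tree (level-order array): [1, None, 42, 21, 44, 13, 35, None, 45, 6, 20, 30, None, None, None, None, None, 14]
Compute height bottom-up (empty subtree = -1):
  height(6) = 1 + max(-1, -1) = 0
  height(14) = 1 + max(-1, -1) = 0
  height(20) = 1 + max(0, -1) = 1
  height(13) = 1 + max(0, 1) = 2
  height(30) = 1 + max(-1, -1) = 0
  height(35) = 1 + max(0, -1) = 1
  height(21) = 1 + max(2, 1) = 3
  height(45) = 1 + max(-1, -1) = 0
  height(44) = 1 + max(-1, 0) = 1
  height(42) = 1 + max(3, 1) = 4
  height(1) = 1 + max(-1, 4) = 5
Height = 5


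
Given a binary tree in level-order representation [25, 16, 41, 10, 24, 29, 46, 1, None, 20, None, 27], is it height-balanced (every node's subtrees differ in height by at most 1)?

Tree (level-order array): [25, 16, 41, 10, 24, 29, 46, 1, None, 20, None, 27]
Definition: a tree is height-balanced if, at every node, |h(left) - h(right)| <= 1 (empty subtree has height -1).
Bottom-up per-node check:
  node 1: h_left=-1, h_right=-1, diff=0 [OK], height=0
  node 10: h_left=0, h_right=-1, diff=1 [OK], height=1
  node 20: h_left=-1, h_right=-1, diff=0 [OK], height=0
  node 24: h_left=0, h_right=-1, diff=1 [OK], height=1
  node 16: h_left=1, h_right=1, diff=0 [OK], height=2
  node 27: h_left=-1, h_right=-1, diff=0 [OK], height=0
  node 29: h_left=0, h_right=-1, diff=1 [OK], height=1
  node 46: h_left=-1, h_right=-1, diff=0 [OK], height=0
  node 41: h_left=1, h_right=0, diff=1 [OK], height=2
  node 25: h_left=2, h_right=2, diff=0 [OK], height=3
All nodes satisfy the balance condition.
Result: Balanced


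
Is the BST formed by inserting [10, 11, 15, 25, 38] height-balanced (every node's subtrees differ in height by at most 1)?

Tree (level-order array): [10, None, 11, None, 15, None, 25, None, 38]
Definition: a tree is height-balanced if, at every node, |h(left) - h(right)| <= 1 (empty subtree has height -1).
Bottom-up per-node check:
  node 38: h_left=-1, h_right=-1, diff=0 [OK], height=0
  node 25: h_left=-1, h_right=0, diff=1 [OK], height=1
  node 15: h_left=-1, h_right=1, diff=2 [FAIL (|-1-1|=2 > 1)], height=2
  node 11: h_left=-1, h_right=2, diff=3 [FAIL (|-1-2|=3 > 1)], height=3
  node 10: h_left=-1, h_right=3, diff=4 [FAIL (|-1-3|=4 > 1)], height=4
Node 15 violates the condition: |-1 - 1| = 2 > 1.
Result: Not balanced


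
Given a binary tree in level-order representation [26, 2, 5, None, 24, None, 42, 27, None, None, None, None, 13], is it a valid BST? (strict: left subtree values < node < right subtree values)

Level-order array: [26, 2, 5, None, 24, None, 42, 27, None, None, None, None, 13]
Validate using subtree bounds (lo, hi): at each node, require lo < value < hi,
then recurse left with hi=value and right with lo=value.
Preorder trace (stopping at first violation):
  at node 26 with bounds (-inf, +inf): OK
  at node 2 with bounds (-inf, 26): OK
  at node 24 with bounds (2, 26): OK
  at node 27 with bounds (2, 24): VIOLATION
Node 27 violates its bound: not (2 < 27 < 24).
Result: Not a valid BST


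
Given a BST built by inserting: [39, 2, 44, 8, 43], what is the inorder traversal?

Tree insertion order: [39, 2, 44, 8, 43]
Tree (level-order array): [39, 2, 44, None, 8, 43]
Inorder traversal: [2, 8, 39, 43, 44]


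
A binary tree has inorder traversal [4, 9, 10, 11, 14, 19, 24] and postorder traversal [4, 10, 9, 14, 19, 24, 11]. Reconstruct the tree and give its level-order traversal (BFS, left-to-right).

Inorder:   [4, 9, 10, 11, 14, 19, 24]
Postorder: [4, 10, 9, 14, 19, 24, 11]
Algorithm: postorder visits root last, so walk postorder right-to-left;
each value is the root of the current inorder slice — split it at that
value, recurse on the right subtree first, then the left.
Recursive splits:
  root=11; inorder splits into left=[4, 9, 10], right=[14, 19, 24]
  root=24; inorder splits into left=[14, 19], right=[]
  root=19; inorder splits into left=[14], right=[]
  root=14; inorder splits into left=[], right=[]
  root=9; inorder splits into left=[4], right=[10]
  root=10; inorder splits into left=[], right=[]
  root=4; inorder splits into left=[], right=[]
Reconstructed level-order: [11, 9, 24, 4, 10, 19, 14]


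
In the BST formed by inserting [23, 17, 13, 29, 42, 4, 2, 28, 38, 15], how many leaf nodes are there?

Tree built from: [23, 17, 13, 29, 42, 4, 2, 28, 38, 15]
Tree (level-order array): [23, 17, 29, 13, None, 28, 42, 4, 15, None, None, 38, None, 2]
Rule: A leaf has 0 children.
Per-node child counts:
  node 23: 2 child(ren)
  node 17: 1 child(ren)
  node 13: 2 child(ren)
  node 4: 1 child(ren)
  node 2: 0 child(ren)
  node 15: 0 child(ren)
  node 29: 2 child(ren)
  node 28: 0 child(ren)
  node 42: 1 child(ren)
  node 38: 0 child(ren)
Matching nodes: [2, 15, 28, 38]
Count of leaf nodes: 4


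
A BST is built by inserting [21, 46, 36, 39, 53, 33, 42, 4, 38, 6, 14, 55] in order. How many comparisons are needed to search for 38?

Search path for 38: 21 -> 46 -> 36 -> 39 -> 38
Found: True
Comparisons: 5


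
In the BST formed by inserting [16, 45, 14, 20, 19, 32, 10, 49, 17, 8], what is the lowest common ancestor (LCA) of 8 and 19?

Tree insertion order: [16, 45, 14, 20, 19, 32, 10, 49, 17, 8]
Tree (level-order array): [16, 14, 45, 10, None, 20, 49, 8, None, 19, 32, None, None, None, None, 17]
In a BST, the LCA of p=8, q=19 is the first node v on the
root-to-leaf path with p <= v <= q (go left if both < v, right if both > v).
Walk from root:
  at 16: 8 <= 16 <= 19, this is the LCA
LCA = 16


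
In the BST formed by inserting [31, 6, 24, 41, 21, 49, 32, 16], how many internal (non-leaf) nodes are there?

Tree built from: [31, 6, 24, 41, 21, 49, 32, 16]
Tree (level-order array): [31, 6, 41, None, 24, 32, 49, 21, None, None, None, None, None, 16]
Rule: An internal node has at least one child.
Per-node child counts:
  node 31: 2 child(ren)
  node 6: 1 child(ren)
  node 24: 1 child(ren)
  node 21: 1 child(ren)
  node 16: 0 child(ren)
  node 41: 2 child(ren)
  node 32: 0 child(ren)
  node 49: 0 child(ren)
Matching nodes: [31, 6, 24, 21, 41]
Count of internal (non-leaf) nodes: 5


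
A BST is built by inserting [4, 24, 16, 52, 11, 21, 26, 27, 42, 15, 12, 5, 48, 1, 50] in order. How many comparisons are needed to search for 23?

Search path for 23: 4 -> 24 -> 16 -> 21
Found: False
Comparisons: 4


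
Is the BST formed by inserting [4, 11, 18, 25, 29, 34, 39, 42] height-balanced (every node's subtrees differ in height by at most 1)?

Tree (level-order array): [4, None, 11, None, 18, None, 25, None, 29, None, 34, None, 39, None, 42]
Definition: a tree is height-balanced if, at every node, |h(left) - h(right)| <= 1 (empty subtree has height -1).
Bottom-up per-node check:
  node 42: h_left=-1, h_right=-1, diff=0 [OK], height=0
  node 39: h_left=-1, h_right=0, diff=1 [OK], height=1
  node 34: h_left=-1, h_right=1, diff=2 [FAIL (|-1-1|=2 > 1)], height=2
  node 29: h_left=-1, h_right=2, diff=3 [FAIL (|-1-2|=3 > 1)], height=3
  node 25: h_left=-1, h_right=3, diff=4 [FAIL (|-1-3|=4 > 1)], height=4
  node 18: h_left=-1, h_right=4, diff=5 [FAIL (|-1-4|=5 > 1)], height=5
  node 11: h_left=-1, h_right=5, diff=6 [FAIL (|-1-5|=6 > 1)], height=6
  node 4: h_left=-1, h_right=6, diff=7 [FAIL (|-1-6|=7 > 1)], height=7
Node 34 violates the condition: |-1 - 1| = 2 > 1.
Result: Not balanced


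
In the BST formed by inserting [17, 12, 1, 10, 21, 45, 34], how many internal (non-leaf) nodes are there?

Tree built from: [17, 12, 1, 10, 21, 45, 34]
Tree (level-order array): [17, 12, 21, 1, None, None, 45, None, 10, 34]
Rule: An internal node has at least one child.
Per-node child counts:
  node 17: 2 child(ren)
  node 12: 1 child(ren)
  node 1: 1 child(ren)
  node 10: 0 child(ren)
  node 21: 1 child(ren)
  node 45: 1 child(ren)
  node 34: 0 child(ren)
Matching nodes: [17, 12, 1, 21, 45]
Count of internal (non-leaf) nodes: 5


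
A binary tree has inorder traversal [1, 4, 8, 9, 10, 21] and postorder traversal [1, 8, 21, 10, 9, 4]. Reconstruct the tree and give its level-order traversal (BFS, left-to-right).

Inorder:   [1, 4, 8, 9, 10, 21]
Postorder: [1, 8, 21, 10, 9, 4]
Algorithm: postorder visits root last, so walk postorder right-to-left;
each value is the root of the current inorder slice — split it at that
value, recurse on the right subtree first, then the left.
Recursive splits:
  root=4; inorder splits into left=[1], right=[8, 9, 10, 21]
  root=9; inorder splits into left=[8], right=[10, 21]
  root=10; inorder splits into left=[], right=[21]
  root=21; inorder splits into left=[], right=[]
  root=8; inorder splits into left=[], right=[]
  root=1; inorder splits into left=[], right=[]
Reconstructed level-order: [4, 1, 9, 8, 10, 21]


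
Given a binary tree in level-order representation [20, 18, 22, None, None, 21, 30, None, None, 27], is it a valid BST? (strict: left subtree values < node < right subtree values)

Level-order array: [20, 18, 22, None, None, 21, 30, None, None, 27]
Validate using subtree bounds (lo, hi): at each node, require lo < value < hi,
then recurse left with hi=value and right with lo=value.
Preorder trace (stopping at first violation):
  at node 20 with bounds (-inf, +inf): OK
  at node 18 with bounds (-inf, 20): OK
  at node 22 with bounds (20, +inf): OK
  at node 21 with bounds (20, 22): OK
  at node 30 with bounds (22, +inf): OK
  at node 27 with bounds (22, 30): OK
No violation found at any node.
Result: Valid BST
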